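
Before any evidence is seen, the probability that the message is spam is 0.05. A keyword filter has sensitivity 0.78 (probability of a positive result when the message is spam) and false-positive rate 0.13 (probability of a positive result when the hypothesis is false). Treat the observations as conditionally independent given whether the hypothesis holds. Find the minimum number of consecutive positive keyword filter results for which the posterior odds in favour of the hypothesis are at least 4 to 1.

Prior odds = 0.05/0.95 = 1/19.
Likelihood ratio of a positive result = 0.78/0.13 = 6.
Target odds = 4.
Need (1/19) × 6ⁿ ≥ 4, i.e. 6ⁿ ≥ 76.
6² = 36 falls short of 76 but 6³ = 216 reaches it, so n = 3.

3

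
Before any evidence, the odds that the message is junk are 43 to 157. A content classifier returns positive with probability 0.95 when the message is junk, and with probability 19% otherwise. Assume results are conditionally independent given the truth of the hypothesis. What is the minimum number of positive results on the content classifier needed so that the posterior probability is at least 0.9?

Prior odds = 43/157.
Likelihood ratio of a positive result = 0.95/0.19 = 5.
Target posterior odds = 0.9/0.1 = 9.
Require 5ⁿ ≥ 9 ÷ (43/157) = 1413/43.
5² = 25 falls short of 1413/43 but 5³ = 125 reaches it, so n = 3.

3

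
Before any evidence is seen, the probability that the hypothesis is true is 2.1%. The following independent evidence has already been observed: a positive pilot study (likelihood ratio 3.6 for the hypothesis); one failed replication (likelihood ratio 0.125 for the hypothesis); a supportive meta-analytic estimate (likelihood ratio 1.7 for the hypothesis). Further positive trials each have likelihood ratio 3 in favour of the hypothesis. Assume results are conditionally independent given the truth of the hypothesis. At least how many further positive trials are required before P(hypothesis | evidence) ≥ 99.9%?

Prior odds = 0.021/0.979 = 21/979.
Combined Bayes factor of the evidence already in hand = 3.6 × 0.125 × 1.7 = 0.765.
Odds after that evidence = (21/979) × 0.765 = 3213/195800.
Target odds = 0.999/0.001 = 999.
Need 3ⁿ ≥ 999 ÷ (3213/195800) = 7244600/119.
3¹⁰ = 59049 falls short of 7244600/119 but 3¹¹ = 177147 reaches it, so n = 11.

11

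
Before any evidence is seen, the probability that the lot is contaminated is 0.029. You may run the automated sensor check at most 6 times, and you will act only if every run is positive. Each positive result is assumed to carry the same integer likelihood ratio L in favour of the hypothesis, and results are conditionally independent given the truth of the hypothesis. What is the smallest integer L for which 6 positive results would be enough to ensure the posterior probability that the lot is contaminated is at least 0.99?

Prior odds = 0.029/0.971 = 29/971.
Target odds = 0.99/0.01 = 99.
Need L⁶ ≥ 99 ÷ (29/971) = 96129/29.
3⁶ = 729 < 96129/29 ≤ 4096 = 4⁶, so L = 4.

4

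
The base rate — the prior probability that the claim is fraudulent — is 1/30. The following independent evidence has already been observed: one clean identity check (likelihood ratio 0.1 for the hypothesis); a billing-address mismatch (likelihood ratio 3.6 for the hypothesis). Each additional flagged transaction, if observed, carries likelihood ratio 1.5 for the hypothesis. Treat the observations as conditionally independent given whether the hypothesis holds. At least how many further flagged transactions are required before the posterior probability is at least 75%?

14

Prior odds = (1/30)/(29/30) = 1/29.
Combined Bayes factor of the evidence already in hand = 0.1 × 3.6 = 0.36.
Odds after that evidence = (1/29) × 0.36 = 9/725.
Target odds = 0.75/0.25 = 3.
Need 1.5ⁿ ≥ 3 ÷ (9/725) = 725/3.
1.5¹³ = 1594323/8192 falls short of 725/3 but 1.5¹⁴ = 4782969/16384 reaches it, so n = 14.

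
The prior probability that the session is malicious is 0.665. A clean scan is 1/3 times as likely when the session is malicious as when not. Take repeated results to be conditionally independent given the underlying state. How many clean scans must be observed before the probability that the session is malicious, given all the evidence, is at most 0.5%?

6

Prior odds: 0.665 ÷ 0.335 = 133/67.
Likelihood ratio per clean scan = 1/3.
Target posterior odds = 0.005/0.995 = 1/199.
Need (133/67) × (1/3)ⁿ ≤ 1/199, i.e. (1/3)ⁿ ≤ 67/26467.
(1/3)⁵ = 1/243 is still above 67/26467 but (1/3)⁶ = 1/729 is at or below it, so n = 6.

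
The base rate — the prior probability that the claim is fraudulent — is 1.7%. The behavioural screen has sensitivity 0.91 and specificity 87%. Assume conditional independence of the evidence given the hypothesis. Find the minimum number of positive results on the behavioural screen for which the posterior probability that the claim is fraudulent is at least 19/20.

4

Prior odds: 0.017 ÷ 0.983 = 17/983.
False-positive rate = 1 − 0.87 = 0.13; likelihood ratio of a positive = 0.91/0.13 = 7.
Target odds: 0.95 ÷ 0.05 = 19.
Require 7ⁿ ≥ 19 ÷ (17/983) = 18677/17.
7³ = 343 falls short of 18677/17 but 7⁴ = 2401 reaches it, so n = 4.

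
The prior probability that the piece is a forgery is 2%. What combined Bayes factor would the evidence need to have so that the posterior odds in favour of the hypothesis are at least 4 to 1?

196

Prior odds = 0.02/0.98 = 1/49.
Target odds = 4.
Required Bayes factor = 4 ÷ (1/49) = 196.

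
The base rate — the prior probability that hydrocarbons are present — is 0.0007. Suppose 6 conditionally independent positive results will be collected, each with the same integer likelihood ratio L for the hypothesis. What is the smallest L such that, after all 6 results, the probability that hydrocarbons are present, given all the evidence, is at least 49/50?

7

Prior odds = 0.0007/0.9993 = 7/9993.
Target odds = 0.98/0.02 = 49.
Need L⁶ ≥ 49 ÷ (7/9993) = 69951.
6⁶ = 46656 < 69951 ≤ 117649 = 7⁶, so L = 7.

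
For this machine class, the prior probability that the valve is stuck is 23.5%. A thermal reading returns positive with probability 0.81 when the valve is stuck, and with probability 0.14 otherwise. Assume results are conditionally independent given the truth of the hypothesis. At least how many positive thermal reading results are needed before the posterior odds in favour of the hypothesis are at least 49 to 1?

Prior odds = 0.235/0.765 = 47/153.
Likelihood ratio of a positive result = 0.81/0.14 = 81/14.
Target odds = 49.
Need (47/153) × (81/14)ⁿ ≥ 49, i.e. (81/14)ⁿ ≥ 7497/47.
(81/14)² = 6561/196 falls short of 7497/47 but (81/14)³ = 531441/2744 reaches it, so n = 3.

3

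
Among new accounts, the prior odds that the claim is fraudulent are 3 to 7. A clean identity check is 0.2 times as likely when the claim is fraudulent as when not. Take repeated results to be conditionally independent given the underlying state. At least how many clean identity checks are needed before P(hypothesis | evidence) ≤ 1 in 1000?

4

Prior odds = 3/7.
Likelihood ratio per clean identity check = 0.2.
Target odds: 0.001 ÷ 0.999 = 1/999.
Need (3/7) × 0.2ⁿ ≤ 1/999, i.e. 0.2ⁿ ≤ 7/2997.
0.2³ = 0.008 is still above 7/2997 but 0.2⁴ = 0.0016 is at or below it, so n = 4.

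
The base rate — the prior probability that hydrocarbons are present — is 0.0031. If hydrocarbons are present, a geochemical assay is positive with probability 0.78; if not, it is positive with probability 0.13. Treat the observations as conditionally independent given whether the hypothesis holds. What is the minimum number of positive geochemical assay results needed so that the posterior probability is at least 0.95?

Prior odds: 0.0031 ÷ 0.9969 = 31/9969.
Likelihood ratio of a positive = 0.78/0.13 = 6.
Target posterior odds = 0.95/0.05 = 19.
Need (31/9969) × 6ⁿ ≥ 19, i.e. 6ⁿ ≥ 189411/31.
6⁴ = 1296 falls short of 189411/31 but 6⁵ = 7776 reaches it, so n = 5.

5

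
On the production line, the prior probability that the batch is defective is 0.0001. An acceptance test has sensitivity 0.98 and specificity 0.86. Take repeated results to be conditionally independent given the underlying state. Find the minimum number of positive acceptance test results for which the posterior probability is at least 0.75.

Prior odds: 0.0001 ÷ 0.9999 = 1/9999.
False-positive rate = 1 − 0.86 = 0.14; likelihood ratio of a positive = 0.98/0.14 = 7.
Target odds: 0.75 ÷ 0.25 = 3.
Need (1/9999) × 7ⁿ ≥ 3, i.e. 7ⁿ ≥ 29997.
7⁵ = 16807 falls short of 29997 but 7⁶ = 117649 reaches it, so n = 6.

6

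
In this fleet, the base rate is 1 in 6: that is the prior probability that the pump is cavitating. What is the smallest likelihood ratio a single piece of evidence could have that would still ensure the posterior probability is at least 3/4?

15

Prior odds = (1/6)/(5/6) = 0.2.
Target odds = 0.75/0.25 = 3.
Required Bayes factor = 3 ÷ 0.2 = 15.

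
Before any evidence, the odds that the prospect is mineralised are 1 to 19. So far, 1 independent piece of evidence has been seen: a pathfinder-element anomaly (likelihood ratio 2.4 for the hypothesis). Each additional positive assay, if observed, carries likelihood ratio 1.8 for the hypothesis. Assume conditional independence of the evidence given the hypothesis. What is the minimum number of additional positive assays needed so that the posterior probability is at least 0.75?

Prior odds = 1/19.
Bayes factor of the evidence already in hand = 2.4.
Odds after that evidence = (1/19) × 2.4 = 12/95.
Target odds = 0.75/0.25 = 3.
Need 1.8ⁿ ≥ 3 ÷ (12/95) = 23.75.
1.8⁵ = 18.89568 falls short of 23.75 but 1.8⁶ = 531441/15625 reaches it, so n = 6.

6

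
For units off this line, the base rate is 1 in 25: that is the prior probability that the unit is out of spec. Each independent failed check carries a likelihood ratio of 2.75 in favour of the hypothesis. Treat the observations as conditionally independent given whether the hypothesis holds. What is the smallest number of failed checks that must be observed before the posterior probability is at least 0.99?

Prior odds: 0.04 ÷ 0.96 = 1/24.
Likelihood ratio per failed check = 2.75.
Target odds: 0.99 ÷ 0.01 = 99.
Need (1/24) × 2.75ⁿ ≥ 99, i.e. 2.75ⁿ ≥ 2376.
2.75⁷ = 19487171/16384 falls short of 2376 but 2.75⁸ = 214358881/65536 reaches it, so n = 8.

8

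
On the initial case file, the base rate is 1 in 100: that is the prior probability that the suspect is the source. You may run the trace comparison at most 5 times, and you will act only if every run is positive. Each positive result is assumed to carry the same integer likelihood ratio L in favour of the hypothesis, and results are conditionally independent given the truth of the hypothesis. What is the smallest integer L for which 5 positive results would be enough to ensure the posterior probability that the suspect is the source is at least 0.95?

5

Prior odds = 0.01/0.99 = 1/99.
Target odds = 0.95/0.05 = 19.
Need L⁵ ≥ 19 ÷ (1/99) = 1881.
4⁵ = 1024 < 1881 ≤ 3125 = 5⁵, so L = 5.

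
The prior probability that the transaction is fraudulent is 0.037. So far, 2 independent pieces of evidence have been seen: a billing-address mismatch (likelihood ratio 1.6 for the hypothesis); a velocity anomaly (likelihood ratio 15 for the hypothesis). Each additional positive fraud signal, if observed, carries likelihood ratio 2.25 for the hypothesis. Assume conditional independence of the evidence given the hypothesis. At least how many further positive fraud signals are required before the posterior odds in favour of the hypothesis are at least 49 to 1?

5

Prior odds = 0.037/0.963 = 37/963.
Combined Bayes factor of the evidence already in hand = 1.6 × 15 = 24.
Odds after that evidence = (37/963) × 24 = 296/321.
Target odds = 49.
Need 2.25ⁿ ≥ 49 ÷ (296/321) = 15729/296.
2.25⁴ = 25.62890625 falls short of 15729/296 but 2.25⁵ = 59049/1024 reaches it, so n = 5.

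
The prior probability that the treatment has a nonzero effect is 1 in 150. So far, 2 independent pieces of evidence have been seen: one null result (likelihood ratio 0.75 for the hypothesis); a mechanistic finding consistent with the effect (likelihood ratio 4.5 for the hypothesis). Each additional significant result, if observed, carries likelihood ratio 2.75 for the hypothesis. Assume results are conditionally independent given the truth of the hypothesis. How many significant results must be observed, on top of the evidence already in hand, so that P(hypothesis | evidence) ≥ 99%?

Prior odds = (1/150)/(149/150) = 1/149.
Combined Bayes factor of the evidence already in hand = 0.75 × 4.5 = 3.375.
Odds after that evidence = (1/149) × 3.375 = 27/1192.
Target odds = 0.99/0.01 = 99.
Need 2.75ⁿ ≥ 99 ÷ (27/1192) = 13112/3.
2.75⁸ = 214358881/65536 falls short of 13112/3 but 2.75⁹ ≈8994.86 reaches it, so n = 9.

9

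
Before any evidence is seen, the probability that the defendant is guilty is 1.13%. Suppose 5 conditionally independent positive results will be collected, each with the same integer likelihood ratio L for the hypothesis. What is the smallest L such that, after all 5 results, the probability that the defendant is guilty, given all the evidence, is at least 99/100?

Prior odds = 0.0113/0.9887 = 113/9887.
Target odds = 0.99/0.01 = 99.
Need L⁵ ≥ 99 ÷ (113/9887) = 978813/113.
6⁵ = 7776 < 978813/113 ≤ 16807 = 7⁵, so L = 7.

7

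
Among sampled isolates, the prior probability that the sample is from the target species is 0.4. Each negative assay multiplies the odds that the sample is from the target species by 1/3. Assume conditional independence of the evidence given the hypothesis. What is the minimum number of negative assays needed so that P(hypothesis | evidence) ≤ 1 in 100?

Prior odds = 0.4/0.6 = 2/3.
Likelihood ratio per negative assay = 1/3.
Target posterior odds = 0.01/0.99 = 1/99.
Need (2/3) × (1/3)ⁿ ≤ 1/99, i.e. (1/3)ⁿ ≤ 1/66.
(1/3)³ = 1/27 is still above 1/66 but (1/3)⁴ = 1/81 is at or below it, so n = 4.

4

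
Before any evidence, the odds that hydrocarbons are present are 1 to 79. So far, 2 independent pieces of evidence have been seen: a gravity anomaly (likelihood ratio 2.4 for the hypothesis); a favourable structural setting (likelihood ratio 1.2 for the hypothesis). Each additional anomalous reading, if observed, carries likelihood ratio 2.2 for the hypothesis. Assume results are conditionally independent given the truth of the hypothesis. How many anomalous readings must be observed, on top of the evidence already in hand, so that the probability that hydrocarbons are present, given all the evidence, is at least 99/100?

Prior odds = 1/79.
Combined Bayes factor of the evidence already in hand = 2.4 × 1.2 = 2.88.
Odds after that evidence = (1/79) × 2.88 = 72/1975.
Target odds = 0.99/0.01 = 99.
Need 2.2ⁿ ≥ 99 ÷ (72/1975) = 2715.625.
2.2¹⁰ ≈2655.99 falls short of 2715.625 but 2.2¹¹ ≈5843.18 reaches it, so n = 11.

11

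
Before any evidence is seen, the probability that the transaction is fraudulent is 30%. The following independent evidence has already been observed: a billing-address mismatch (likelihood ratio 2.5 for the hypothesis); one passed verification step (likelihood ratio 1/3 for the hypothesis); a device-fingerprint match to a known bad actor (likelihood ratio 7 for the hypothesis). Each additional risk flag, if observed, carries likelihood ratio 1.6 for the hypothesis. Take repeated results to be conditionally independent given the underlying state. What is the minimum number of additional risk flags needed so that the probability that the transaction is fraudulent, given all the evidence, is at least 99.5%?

10

Prior odds = 0.3/0.7 = 3/7.
Combined Bayes factor of the evidence already in hand = 2.5 × (1/3) × 7 = 35/6.
Odds after that evidence = (3/7) × 35/6 = 2.5.
Target odds = 0.995/0.005 = 199.
Need 1.6ⁿ ≥ 199 ÷ 2.5 = 79.6.
1.6⁹ = 134217728/1953125 falls short of 79.6 but 1.6¹⁰ ≈109.951 reaches it, so n = 10.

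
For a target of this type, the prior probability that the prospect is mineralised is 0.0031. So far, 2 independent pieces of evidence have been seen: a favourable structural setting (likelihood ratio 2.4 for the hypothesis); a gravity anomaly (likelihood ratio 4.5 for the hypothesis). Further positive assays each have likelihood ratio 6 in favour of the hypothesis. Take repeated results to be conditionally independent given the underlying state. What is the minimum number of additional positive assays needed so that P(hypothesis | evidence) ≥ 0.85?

Prior odds = 0.0031/0.9969 = 31/9969.
Combined Bayes factor of the evidence already in hand = 2.4 × 4.5 = 10.8.
Odds after that evidence = (31/9969) × 10.8 = 558/16615.
Target odds = 0.85/0.15 = 17/3.
Need 6ⁿ ≥ 17/3 ÷ (558/16615) = 282455/1674.
6² = 36 falls short of 282455/1674 but 6³ = 216 reaches it, so n = 3.

3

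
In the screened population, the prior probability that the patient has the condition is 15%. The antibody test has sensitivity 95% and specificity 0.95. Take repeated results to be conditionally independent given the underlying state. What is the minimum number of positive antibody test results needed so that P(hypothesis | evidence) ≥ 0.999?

3

Prior odds = 0.15/0.85 = 3/17.
False-positive rate = 1 − 0.95 = 0.05; likelihood ratio of a positive = 0.95/0.05 = 19.
Target odds: 0.999 ÷ 0.001 = 999.
Require 19ⁿ ≥ 999 ÷ (3/17) = 5661.
19² = 361 falls short of 5661 but 19³ = 6859 reaches it, so n = 3.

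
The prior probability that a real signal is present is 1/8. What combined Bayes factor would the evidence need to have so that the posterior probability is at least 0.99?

Prior odds = 0.125/0.875 = 1/7.
Target odds = 0.99/0.01 = 99.
Required Bayes factor = 99 ÷ (1/7) = 693.

693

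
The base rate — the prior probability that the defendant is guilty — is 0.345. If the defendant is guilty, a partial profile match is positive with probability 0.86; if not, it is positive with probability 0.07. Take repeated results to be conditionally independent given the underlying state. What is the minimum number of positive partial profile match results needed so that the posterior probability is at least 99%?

Prior odds = 0.345/0.655 = 69/131.
Likelihood ratio of a positive = 0.86/0.07 = 86/7.
Target posterior odds = 0.99/0.01 = 99.
Require (86/7)ⁿ ≥ 99 ÷ (69/131) = 4323/23.
(86/7)² = 7396/49 falls short of 4323/23 but (86/7)³ = 636056/343 reaches it, so n = 3.

3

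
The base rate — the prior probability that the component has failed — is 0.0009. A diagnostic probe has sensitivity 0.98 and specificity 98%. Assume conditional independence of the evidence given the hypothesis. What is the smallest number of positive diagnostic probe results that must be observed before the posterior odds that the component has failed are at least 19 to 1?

3

Prior odds = 0.0009/0.9991 = 9/9991.
False-positive rate = 1 − 0.98 = 0.02; likelihood ratio of a positive = 0.98/0.02 = 49.
Target odds = 19.
Require 49ⁿ ≥ 19 ÷ (9/9991) = 189829/9.
49² = 2401 falls short of 189829/9 but 49³ = 117649 reaches it, so n = 3.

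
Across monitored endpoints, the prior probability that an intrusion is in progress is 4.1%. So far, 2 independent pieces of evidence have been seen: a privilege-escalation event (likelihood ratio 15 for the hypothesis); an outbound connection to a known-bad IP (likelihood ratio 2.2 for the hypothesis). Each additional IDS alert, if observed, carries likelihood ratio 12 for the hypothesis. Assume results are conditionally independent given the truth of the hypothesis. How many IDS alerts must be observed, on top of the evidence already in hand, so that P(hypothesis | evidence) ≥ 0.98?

Prior odds = 0.041/0.959 = 41/959.
Combined Bayes factor of the evidence already in hand = 15 × 2.2 = 33.
Odds after that evidence = (41/959) × 33 = 1353/959.
Target odds = 0.98/0.02 = 49.
Need 12ⁿ ≥ 49 ÷ (1353/959) = 46991/1353.
12¹ = 12 falls short of 46991/1353 but 12² = 144 reaches it, so n = 2.

2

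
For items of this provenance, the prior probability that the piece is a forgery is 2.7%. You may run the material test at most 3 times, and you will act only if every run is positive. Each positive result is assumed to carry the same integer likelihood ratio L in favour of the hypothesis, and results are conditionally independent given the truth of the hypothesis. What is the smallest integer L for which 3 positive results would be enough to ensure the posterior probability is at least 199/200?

20

Prior odds = 0.027/0.973 = 27/973.
Target odds = 0.995/0.005 = 199.
Need L³ ≥ 199 ÷ (27/973) = 193627/27.
19³ = 6859 < 193627/27 ≤ 8000 = 20³, so L = 20.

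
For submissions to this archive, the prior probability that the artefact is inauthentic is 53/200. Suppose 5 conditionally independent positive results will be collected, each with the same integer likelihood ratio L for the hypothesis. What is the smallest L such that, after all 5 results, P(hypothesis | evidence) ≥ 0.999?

Prior odds = 0.265/0.735 = 53/147.
Target odds = 0.999/0.001 = 999.
Need L⁵ ≥ 999 ÷ (53/147) = 146853/53.
4⁵ = 1024 < 146853/53 ≤ 3125 = 5⁵, so L = 5.

5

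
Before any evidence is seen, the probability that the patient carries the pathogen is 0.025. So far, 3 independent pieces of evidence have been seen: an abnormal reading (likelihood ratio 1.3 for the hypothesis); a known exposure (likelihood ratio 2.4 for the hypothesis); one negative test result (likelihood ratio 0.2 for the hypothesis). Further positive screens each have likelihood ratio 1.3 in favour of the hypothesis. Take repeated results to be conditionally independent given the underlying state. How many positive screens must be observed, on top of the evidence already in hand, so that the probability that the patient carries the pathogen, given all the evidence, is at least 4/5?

22

Prior odds = 0.025/0.975 = 1/39.
Combined Bayes factor of the evidence already in hand = 1.3 × 2.4 × 0.2 = 0.624.
Odds after that evidence = (1/39) × 0.624 = 0.016.
Target odds = 0.8/0.2 = 4.
Need 1.3ⁿ ≥ 4 ÷ 0.016 = 250.
1.3²¹ ≈247.065 falls short of 250 but 1.3²² ≈321.184 reaches it, so n = 22.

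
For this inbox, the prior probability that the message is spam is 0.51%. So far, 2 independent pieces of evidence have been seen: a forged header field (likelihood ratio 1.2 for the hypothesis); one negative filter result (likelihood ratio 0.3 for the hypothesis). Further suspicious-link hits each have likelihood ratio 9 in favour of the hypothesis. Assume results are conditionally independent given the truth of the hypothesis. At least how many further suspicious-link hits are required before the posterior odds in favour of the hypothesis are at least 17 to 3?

4

Prior odds = 0.0051/0.9949 = 51/9949.
Combined Bayes factor of the evidence already in hand = 1.2 × 0.3 = 0.36.
Odds after that evidence = (51/9949) × 0.36 = 459/248725.
Target odds = 17/3.
Need 9ⁿ ≥ 17/3 ÷ (459/248725) = 248725/81.
9³ = 729 falls short of 248725/81 but 9⁴ = 6561 reaches it, so n = 4.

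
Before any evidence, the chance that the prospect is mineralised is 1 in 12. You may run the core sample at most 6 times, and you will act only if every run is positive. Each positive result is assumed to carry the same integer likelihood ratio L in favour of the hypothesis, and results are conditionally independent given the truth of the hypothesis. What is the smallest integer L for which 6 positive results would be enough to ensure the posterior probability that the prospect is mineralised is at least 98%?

3

Prior odds = (1/12)/(11/12) = 1/11.
Target odds = 0.98/0.02 = 49.
Need L⁶ ≥ 49 ÷ (1/11) = 539.
2⁶ = 64 < 539 ≤ 729 = 3⁶, so L = 3.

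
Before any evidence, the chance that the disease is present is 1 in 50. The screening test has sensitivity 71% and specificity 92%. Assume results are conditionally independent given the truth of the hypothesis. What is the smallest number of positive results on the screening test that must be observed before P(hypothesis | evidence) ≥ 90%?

3

Prior odds: 0.02 ÷ 0.98 = 1/49.
False-positive rate = 1 − 0.92 = 0.08; likelihood ratio of a positive = 0.71/0.08 = 8.875.
Target odds: 0.9 ÷ 0.1 = 9.
Need (1/49) × 8.875ⁿ ≥ 9, i.e. 8.875ⁿ ≥ 441.
8.875² = 78.765625 falls short of 441 but 8.875³ = 357911/512 reaches it, so n = 3.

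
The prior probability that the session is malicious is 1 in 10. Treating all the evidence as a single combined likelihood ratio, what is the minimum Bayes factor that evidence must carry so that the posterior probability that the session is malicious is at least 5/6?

Prior odds = 0.1/0.9 = 1/9.
Target odds = (5/6)/(1/6) = 5.
Required Bayes factor = 5 ÷ (1/9) = 45.

45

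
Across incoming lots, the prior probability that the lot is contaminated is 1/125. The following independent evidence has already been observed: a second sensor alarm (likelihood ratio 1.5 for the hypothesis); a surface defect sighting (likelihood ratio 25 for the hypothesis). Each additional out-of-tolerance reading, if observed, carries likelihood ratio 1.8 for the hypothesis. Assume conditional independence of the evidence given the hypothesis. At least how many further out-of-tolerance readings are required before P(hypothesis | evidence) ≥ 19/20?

8

Prior odds = 0.008/0.992 = 1/124.
Combined Bayes factor of the evidence already in hand = 1.5 × 25 = 37.5.
Odds after that evidence = (1/124) × 37.5 = 75/248.
Target odds = 0.95/0.05 = 19.
Need 1.8ⁿ ≥ 19 ÷ (75/248) = 4712/75.
1.8⁷ = 4782969/78125 falls short of 4712/75 but 1.8⁸ = 43046721/390625 reaches it, so n = 8.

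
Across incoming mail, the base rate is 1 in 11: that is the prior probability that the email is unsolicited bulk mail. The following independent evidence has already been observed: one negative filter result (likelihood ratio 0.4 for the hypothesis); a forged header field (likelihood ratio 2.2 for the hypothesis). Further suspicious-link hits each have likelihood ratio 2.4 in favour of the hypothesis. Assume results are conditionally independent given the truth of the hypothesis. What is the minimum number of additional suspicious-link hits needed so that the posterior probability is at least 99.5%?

Prior odds = (1/11)/(10/11) = 0.1.
Combined Bayes factor of the evidence already in hand = 0.4 × 2.2 = 0.88.
Odds after that evidence = 0.1 × 0.88 = 0.088.
Target odds = 0.995/0.005 = 199.
Need 2.4ⁿ ≥ 199 ÷ 0.088 = 24875/11.
2.4⁸ = 429981696/390625 falls short of 24875/11 but 2.4⁹ ≈2641.81 reaches it, so n = 9.

9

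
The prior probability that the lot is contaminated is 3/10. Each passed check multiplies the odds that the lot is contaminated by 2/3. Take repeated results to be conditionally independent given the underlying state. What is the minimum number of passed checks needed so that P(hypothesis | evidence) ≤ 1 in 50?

8

Prior odds: 0.3 ÷ 0.7 = 3/7.
Likelihood ratio per passed check = 2/3.
Target posterior odds = 0.02/0.98 = 1/49.
Require (2/3)ⁿ ≤ 1/49 ÷ (3/7) = 1/21.
(2/3)⁷ = 128/2187 is still above 1/21 but (2/3)⁸ = 256/6561 is at or below it, so n = 8.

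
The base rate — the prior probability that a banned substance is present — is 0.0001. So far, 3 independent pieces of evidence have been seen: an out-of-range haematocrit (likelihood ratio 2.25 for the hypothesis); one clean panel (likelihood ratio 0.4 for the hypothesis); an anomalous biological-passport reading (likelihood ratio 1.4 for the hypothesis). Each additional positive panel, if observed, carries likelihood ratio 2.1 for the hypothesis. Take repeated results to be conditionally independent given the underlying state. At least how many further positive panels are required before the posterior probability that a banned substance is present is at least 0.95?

Prior odds = 0.0001/0.9999 = 1/9999.
Combined Bayes factor of the evidence already in hand = 2.25 × 0.4 × 1.4 = 1.26.
Odds after that evidence = (1/9999) × 1.26 = 7/55550.
Target odds = 0.95/0.05 = 19.
Need 2.1ⁿ ≥ 19 ÷ (7/55550) = 1055450/7.
2.1¹⁶ ≈143057 falls short of 1055450/7 but 2.1¹⁷ ≈300419 reaches it, so n = 17.

17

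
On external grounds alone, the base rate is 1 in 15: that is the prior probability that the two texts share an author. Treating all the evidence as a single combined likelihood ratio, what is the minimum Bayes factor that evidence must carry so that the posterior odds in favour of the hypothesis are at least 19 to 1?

Prior odds = (1/15)/(14/15) = 1/14.
Target odds = 19.
Required Bayes factor = 19 ÷ (1/14) = 266.

266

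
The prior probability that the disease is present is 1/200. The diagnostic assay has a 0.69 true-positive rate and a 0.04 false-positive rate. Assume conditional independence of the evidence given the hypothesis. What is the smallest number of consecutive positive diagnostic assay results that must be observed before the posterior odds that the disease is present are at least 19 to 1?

3

Prior odds: 0.005 ÷ 0.995 = 1/199.
Likelihood ratio of a positive result = 0.69/0.04 = 17.25.
Target odds = 19.
Require 17.25ⁿ ≥ 19 ÷ (1/199) = 3781.
17.25² = 297.5625 falls short of 3781 but 17.25³ = 5132.953125 reaches it, so n = 3.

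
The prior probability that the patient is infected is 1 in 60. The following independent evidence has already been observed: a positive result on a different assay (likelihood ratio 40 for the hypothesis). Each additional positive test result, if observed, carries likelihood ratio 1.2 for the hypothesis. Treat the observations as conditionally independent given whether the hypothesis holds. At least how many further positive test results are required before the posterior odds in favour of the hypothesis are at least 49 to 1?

24

Prior odds = (1/60)/(59/60) = 1/59.
Bayes factor of the evidence already in hand = 40.
Odds after that evidence = (1/59) × 40 = 40/59.
Target odds = 49.
Need 1.2ⁿ ≥ 49 ÷ (40/59) = 72.275.
1.2²³ ≈66.2474 falls short of 72.275 but 1.2²⁴ ≈79.4968 reaches it, so n = 24.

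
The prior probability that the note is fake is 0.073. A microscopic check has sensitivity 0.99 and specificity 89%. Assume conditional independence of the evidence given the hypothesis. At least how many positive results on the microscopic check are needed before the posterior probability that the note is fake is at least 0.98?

3

Prior odds = 0.073/0.927 = 73/927.
False-positive rate = 1 − 0.89 = 0.11; likelihood ratio of a positive = 0.99/0.11 = 9.
Target odds: 0.98 ÷ 0.02 = 49.
Need (73/927) × 9ⁿ ≥ 49, i.e. 9ⁿ ≥ 45423/73.
9² = 81 falls short of 45423/73 but 9³ = 729 reaches it, so n = 3.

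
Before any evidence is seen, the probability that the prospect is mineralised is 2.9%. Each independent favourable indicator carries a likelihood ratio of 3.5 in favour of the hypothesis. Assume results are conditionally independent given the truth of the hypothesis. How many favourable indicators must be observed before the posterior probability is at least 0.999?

9

Prior odds: 0.029 ÷ 0.971 = 29/971.
Likelihood ratio per favourable indicator = 3.5.
Target posterior odds = 0.999/0.001 = 999.
Require 3.5ⁿ ≥ 999 ÷ (29/971) = 970029/29.
3.5⁸ = 5764801/256 falls short of 970029/29 but 3.5⁹ = 40353607/512 reaches it, so n = 9.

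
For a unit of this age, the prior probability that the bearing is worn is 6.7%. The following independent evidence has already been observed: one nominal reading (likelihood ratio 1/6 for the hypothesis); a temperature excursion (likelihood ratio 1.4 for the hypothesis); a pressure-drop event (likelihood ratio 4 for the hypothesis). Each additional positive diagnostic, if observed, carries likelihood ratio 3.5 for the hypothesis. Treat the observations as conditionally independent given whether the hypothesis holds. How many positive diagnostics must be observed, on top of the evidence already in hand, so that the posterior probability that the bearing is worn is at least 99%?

6

Prior odds = 0.067/0.933 = 67/933.
Combined Bayes factor of the evidence already in hand = (1/6) × 1.4 × 4 = 14/15.
Odds after that evidence = (67/933) × 14/15 = 938/13995.
Target odds = 0.99/0.01 = 99.
Need 3.5ⁿ ≥ 99 ÷ (938/13995) = 1385505/938.
3.5⁵ = 525.21875 falls short of 1385505/938 but 3.5⁶ = 1838.265625 reaches it, so n = 6.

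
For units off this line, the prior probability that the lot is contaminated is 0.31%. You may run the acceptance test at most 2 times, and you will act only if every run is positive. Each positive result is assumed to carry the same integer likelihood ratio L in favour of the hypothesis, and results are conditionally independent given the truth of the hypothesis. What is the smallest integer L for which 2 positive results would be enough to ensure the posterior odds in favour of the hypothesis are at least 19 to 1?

79

Prior odds = 0.0031/0.9969 = 31/9969.
Target odds = 19.
Need L² ≥ 19 ÷ (31/9969) = 189411/31.
78² = 6084 < 189411/31 ≤ 6241 = 79², so L = 79.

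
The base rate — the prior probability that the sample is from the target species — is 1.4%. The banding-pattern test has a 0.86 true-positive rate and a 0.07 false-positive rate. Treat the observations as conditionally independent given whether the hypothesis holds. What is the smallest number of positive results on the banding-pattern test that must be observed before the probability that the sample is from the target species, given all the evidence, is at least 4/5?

3

Prior odds = 0.014/0.986 = 7/493.
Likelihood ratio of a positive result = 0.86/0.07 = 86/7.
Target posterior odds = 0.8/0.2 = 4.
Require (86/7)ⁿ ≥ 4 ÷ (7/493) = 1972/7.
(86/7)² = 7396/49 falls short of 1972/7 but (86/7)³ = 636056/343 reaches it, so n = 3.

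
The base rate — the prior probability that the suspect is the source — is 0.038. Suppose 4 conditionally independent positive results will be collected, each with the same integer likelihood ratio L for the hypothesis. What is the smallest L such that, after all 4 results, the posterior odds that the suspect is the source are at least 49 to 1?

6

Prior odds = 0.038/0.962 = 19/481.
Target odds = 49.
Need L⁴ ≥ 49 ÷ (19/481) = 23569/19.
5⁴ = 625 < 23569/19 ≤ 1296 = 6⁴, so L = 6.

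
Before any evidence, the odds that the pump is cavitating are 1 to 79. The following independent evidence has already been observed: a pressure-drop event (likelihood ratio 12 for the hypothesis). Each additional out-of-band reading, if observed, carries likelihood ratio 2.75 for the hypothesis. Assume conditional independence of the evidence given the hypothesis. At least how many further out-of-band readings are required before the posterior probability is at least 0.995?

Prior odds = 1/79.
Bayes factor of the evidence already in hand = 12.
Odds after that evidence = (1/79) × 12 = 12/79.
Target odds = 0.995/0.005 = 199.
Need 2.75ⁿ ≥ 199 ÷ (12/79) = 15721/12.
2.75⁷ = 19487171/16384 falls short of 15721/12 but 2.75⁸ = 214358881/65536 reaches it, so n = 8.

8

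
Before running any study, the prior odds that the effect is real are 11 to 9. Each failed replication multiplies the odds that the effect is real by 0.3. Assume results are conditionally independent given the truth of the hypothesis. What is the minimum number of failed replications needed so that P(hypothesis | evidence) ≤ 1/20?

3

Prior odds = 11/9.
Likelihood ratio per failed replication = 0.3.
Target odds: 0.05 ÷ 0.95 = 1/19.
Require 0.3ⁿ ≤ 1/19 ÷ (11/9) = 9/209.
0.3² = 0.09 is still above 9/209 but 0.3³ = 0.027 is at or below it, so n = 3.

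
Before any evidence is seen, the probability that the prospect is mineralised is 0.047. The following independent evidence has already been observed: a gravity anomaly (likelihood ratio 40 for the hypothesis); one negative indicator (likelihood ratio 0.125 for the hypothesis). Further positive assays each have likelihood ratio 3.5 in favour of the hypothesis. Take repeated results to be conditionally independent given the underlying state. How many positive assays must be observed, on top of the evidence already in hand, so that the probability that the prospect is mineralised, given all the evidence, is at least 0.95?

4

Prior odds = 0.047/0.953 = 47/953.
Combined Bayes factor of the evidence already in hand = 40 × 0.125 = 5.
Odds after that evidence = (47/953) × 5 = 235/953.
Target odds = 0.95/0.05 = 19.
Need 3.5ⁿ ≥ 19 ÷ (235/953) = 18107/235.
3.5³ = 42.875 falls short of 18107/235 but 3.5⁴ = 150.0625 reaches it, so n = 4.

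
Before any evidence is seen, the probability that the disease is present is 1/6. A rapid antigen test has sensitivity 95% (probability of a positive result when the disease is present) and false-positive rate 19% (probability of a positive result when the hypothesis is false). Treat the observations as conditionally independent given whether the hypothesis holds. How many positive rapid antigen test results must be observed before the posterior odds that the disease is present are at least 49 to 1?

Prior odds = (1/6)/(5/6) = 0.2.
Likelihood ratio of a positive result = 0.95/0.19 = 5.
Target odds = 49.
Need 0.2 × 5ⁿ ≥ 49, i.e. 5ⁿ ≥ 245.
5³ = 125 falls short of 245 but 5⁴ = 625 reaches it, so n = 4.

4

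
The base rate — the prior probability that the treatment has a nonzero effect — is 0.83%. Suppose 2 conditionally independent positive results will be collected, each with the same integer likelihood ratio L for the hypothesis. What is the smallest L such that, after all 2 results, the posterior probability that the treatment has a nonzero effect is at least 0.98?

77

Prior odds = 0.0083/0.9917 = 83/9917.
Target odds = 0.98/0.02 = 49.
Need L² ≥ 49 ÷ (83/9917) = 485933/83.
76² = 5776 < 485933/83 ≤ 5929 = 77², so L = 77.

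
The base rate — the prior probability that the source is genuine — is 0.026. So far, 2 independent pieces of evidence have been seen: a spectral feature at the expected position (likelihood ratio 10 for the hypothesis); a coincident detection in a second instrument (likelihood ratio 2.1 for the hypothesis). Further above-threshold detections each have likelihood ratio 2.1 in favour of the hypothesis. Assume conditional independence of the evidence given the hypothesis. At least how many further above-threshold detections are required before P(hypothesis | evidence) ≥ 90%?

4

Prior odds = 0.026/0.974 = 13/487.
Combined Bayes factor of the evidence already in hand = 10 × 2.1 = 21.
Odds after that evidence = (13/487) × 21 = 273/487.
Target odds = 0.9/0.1 = 9.
Need 2.1ⁿ ≥ 9 ÷ (273/487) = 1461/91.
2.1³ = 9.261 falls short of 1461/91 but 2.1⁴ = 19.4481 reaches it, so n = 4.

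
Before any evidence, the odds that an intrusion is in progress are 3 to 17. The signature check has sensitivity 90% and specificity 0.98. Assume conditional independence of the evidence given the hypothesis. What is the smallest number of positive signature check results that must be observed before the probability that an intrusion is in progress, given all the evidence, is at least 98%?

2

Prior odds = 3/17.
False-positive rate = 1 − 0.98 = 0.02; likelihood ratio of a positive = 0.9/0.02 = 45.
Target posterior odds = 0.98/0.02 = 49.
Require 45ⁿ ≥ 49 ÷ (3/17) = 833/3.
45¹ = 45 falls short of 833/3 but 45² = 2025 reaches it, so n = 2.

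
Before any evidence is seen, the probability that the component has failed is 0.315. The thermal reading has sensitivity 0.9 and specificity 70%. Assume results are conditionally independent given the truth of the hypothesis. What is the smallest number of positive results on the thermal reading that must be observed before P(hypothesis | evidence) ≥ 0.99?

5

Prior odds: 0.315 ÷ 0.685 = 63/137.
False-positive rate = 1 − 0.7 = 0.3; likelihood ratio of a positive = 0.9/0.3 = 3.
Target odds: 0.99 ÷ 0.01 = 99.
Need (63/137) × 3ⁿ ≥ 99, i.e. 3ⁿ ≥ 1507/7.
3⁴ = 81 falls short of 1507/7 but 3⁵ = 243 reaches it, so n = 5.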